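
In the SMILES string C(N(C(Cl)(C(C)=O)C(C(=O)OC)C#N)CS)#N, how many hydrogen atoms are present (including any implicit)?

Hydrogens are implicit in SMILES; fill each atom to its normal valence:
  5 × C: no H
  3 × N: no H
  3 × O: no H
  2 × C: 3 H each → 6
  1 × C: 2 H
  1 × C: 1 H
  1 × Cl: no H
  1 × S: 1 H
  Total hydrogens = 10.

10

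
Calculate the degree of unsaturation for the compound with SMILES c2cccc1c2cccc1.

Molecular formula from the SMILES: C10H8.
DoU = (2C + 2 + N − H − X)/2 = (2·10 + 2 + 0 − 8 − 0)/2 = 14/2 = 7.
(Structurally: 2 ring(s) + 5 π bond(s) = 7.)

7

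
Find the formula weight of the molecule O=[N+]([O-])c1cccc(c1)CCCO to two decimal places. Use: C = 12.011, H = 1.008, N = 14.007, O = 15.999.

181.19

Molecular formula: C9H11NO3.
M = 9×12.011 + 11×1.008 + 1×14.007 + 3×15.999 = 181.19 g/mol.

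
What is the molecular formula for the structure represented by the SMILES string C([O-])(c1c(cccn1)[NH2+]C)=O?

C7H8N2O2

Heavy atoms from the SMILES: 7 C, 2 N, 2 O.
Implicit hydrogens by atom environment:
  3 × C (aromatic): 1 H each → 3
  2 × C (aromatic): no H
  1 × C: 3 H
  1 × C: no H
  1 × N (charge +1): 2 H
  1 × N (aromatic): no H
  1 × O: no H
  1 × O (charge -1): no H
  Total hydrogens = 8.
Molecular formula: C7H8N2O2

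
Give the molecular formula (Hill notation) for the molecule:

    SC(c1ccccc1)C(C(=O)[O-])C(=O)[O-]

[C10H8O4S]2-

Heavy atoms from the SMILES: 10 C, 4 O, 1 S.
Implicit hydrogens by atom environment:
  5 × C (aromatic): 1 H each → 5
  2 × C: 1 H each → 2
  2 × C: no H
  2 × O: no H
  2 × O (charge -1): no H
  1 × C (aromatic): no H
  1 × S: 1 H
  Total hydrogens = 8.
Net charge -2.
Molecular formula: [C10H8O4S]2-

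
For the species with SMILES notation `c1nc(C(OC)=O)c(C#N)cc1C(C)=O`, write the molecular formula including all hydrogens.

Heavy atoms from the SMILES: 10 C, 2 N, 3 O.
Implicit hydrogens by atom environment:
  3 × C (aromatic): no H
  3 × C: no H
  3 × O: no H
  2 × C: 3 H each → 6
  2 × C (aromatic): 1 H each → 2
  1 × N (aromatic): no H
  1 × N: no H
  Total hydrogens = 8.
Molecular formula: C10H8N2O3

C10H8N2O3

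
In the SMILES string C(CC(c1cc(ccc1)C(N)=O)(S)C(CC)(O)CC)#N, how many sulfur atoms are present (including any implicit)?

1

The symbol for sulfur appears 1 time in the SMILES.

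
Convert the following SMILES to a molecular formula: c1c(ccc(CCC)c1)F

C9H11F

Heavy atoms from the SMILES: 9 C, 1 F.
Implicit hydrogens by atom environment:
  4 × C (aromatic): 1 H each → 4
  2 × C: 2 H each → 4
  2 × C (aromatic): no H
  1 × C: 3 H
  1 × F: no H
  Total hydrogens = 11.
Molecular formula: C9H11F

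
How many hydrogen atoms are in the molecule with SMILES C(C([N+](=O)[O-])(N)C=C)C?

10

Hydrogens are implicit in SMILES; fill each atom to its normal valence:
  2 × C: 2 H each → 4
  1 × C: 3 H
  1 × C: 1 H
  1 × C: no H
  1 × N: 2 H
  1 × N (charge +1): no H
  1 × O: no H
  1 × O (charge -1): no H
  Total hydrogens = 10.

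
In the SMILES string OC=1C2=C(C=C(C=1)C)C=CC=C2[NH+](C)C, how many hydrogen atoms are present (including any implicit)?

16

Hydrogens are implicit in SMILES; fill each atom to its normal valence:
  5 × C (aromatic): 1 H each → 5
  5 × C (aromatic): no H
  3 × C: 3 H each → 9
  1 × N (charge +1): 1 H
  1 × O: 1 H
  Total hydrogens = 16.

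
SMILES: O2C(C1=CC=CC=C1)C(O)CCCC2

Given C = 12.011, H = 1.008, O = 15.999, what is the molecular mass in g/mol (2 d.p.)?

192.26

Molecular formula: C12H16O2.
M = 12×12.011 + 16×1.008 + 2×15.999 = 192.26 g/mol.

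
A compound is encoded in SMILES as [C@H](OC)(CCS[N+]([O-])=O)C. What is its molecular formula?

Heavy atoms from the SMILES: 5 C, 1 N, 3 O, 1 S.
Implicit hydrogens by atom environment:
  2 × C: 3 H each → 6
  2 × C: 2 H each → 4
  2 × O: no H
  1 × C: 1 H
  1 × N (charge +1): no H
  1 × O (charge -1): no H
  1 × S: no H
  Total hydrogens = 11.
Molecular formula: C5H11NO3S

C5H11NO3S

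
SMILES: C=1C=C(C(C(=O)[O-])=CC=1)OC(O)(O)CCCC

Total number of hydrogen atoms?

Hydrogens are implicit in SMILES; fill each atom to its normal valence:
  4 × C (aromatic): 1 H each → 4
  3 × C: 2 H each → 6
  2 × C (aromatic): no H
  2 × C: no H
  2 × O: 1 H each → 2
  2 × O: no H
  1 × C: 3 H
  1 × O (charge -1): no H
  Total hydrogens = 15.

15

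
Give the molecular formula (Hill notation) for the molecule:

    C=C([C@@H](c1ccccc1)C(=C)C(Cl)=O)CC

C14H15ClO

Heavy atoms from the SMILES: 14 C, 1 Cl, 1 O.
Implicit hydrogens by atom environment:
  5 × C (aromatic): 1 H each → 5
  3 × C: 2 H each → 6
  3 × C: no H
  1 × C: 3 H
  1 × C: 1 H
  1 × C (aromatic): no H
  1 × Cl: no H
  1 × O: no H
  Total hydrogens = 15.
Molecular formula: C14H15ClO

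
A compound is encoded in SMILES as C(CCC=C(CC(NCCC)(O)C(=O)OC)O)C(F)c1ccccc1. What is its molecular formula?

Heavy atoms from the SMILES: 19 C, 1 F, 1 N, 4 O.
Implicit hydrogens by atom environment:
  6 × C: 2 H each → 12
  5 × C (aromatic): 1 H each → 5
  3 × C: no H
  2 × C: 3 H each → 6
  2 × C: 1 H each → 2
  2 × O: 1 H each → 2
  2 × O: no H
  1 × C (aromatic): no H
  1 × F: no H
  1 × N: 1 H
  Total hydrogens = 28.
Molecular formula: C19H28FNO4

C19H28FNO4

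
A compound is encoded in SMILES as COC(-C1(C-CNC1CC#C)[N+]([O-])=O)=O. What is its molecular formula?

C9H12N2O4

Heavy atoms from the SMILES: 9 C, 2 N, 4 O.
Implicit hydrogens by atom environment:
  3 × C: 2 H each → 6
  3 × C: no H
  3 × O: no H
  2 × C: 1 H each → 2
  1 × C: 3 H
  1 × N: 1 H
  1 × N (charge +1): no H
  1 × O (charge -1): no H
  Total hydrogens = 12.
Molecular formula: C9H12N2O4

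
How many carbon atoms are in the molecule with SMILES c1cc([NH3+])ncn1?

4

The symbol for carbon appears 4 times in the SMILES. Lowercase c denotes aromatic carbon and counts toward C.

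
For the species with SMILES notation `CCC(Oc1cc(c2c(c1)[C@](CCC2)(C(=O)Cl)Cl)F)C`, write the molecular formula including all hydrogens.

Heavy atoms from the SMILES: 15 C, 2 Cl, 1 F, 2 O.
Implicit hydrogens by atom environment:
  4 × C: 2 H each → 8
  4 × C (aromatic): no H
  2 × C: 3 H each → 6
  2 × C (aromatic): 1 H each → 2
  2 × C: no H
  2 × Cl: no H
  2 × O: no H
  1 × C: 1 H
  1 × F: no H
  Total hydrogens = 17.
Molecular formula: C15H17Cl2FO2

C15H17Cl2FO2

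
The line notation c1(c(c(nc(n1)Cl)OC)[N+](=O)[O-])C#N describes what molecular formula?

Heavy atoms from the SMILES: 6 C, 1 Cl, 4 N, 3 O.
Implicit hydrogens by atom environment:
  4 × C (aromatic): no H
  2 × N (aromatic): no H
  2 × O: no H
  1 × C: 3 H
  1 × C: no H
  1 × Cl: no H
  1 × N: no H
  1 × N (charge +1): no H
  1 × O (charge -1): no H
  Total hydrogens = 3.
Molecular formula: C6H3ClN4O3

C6H3ClN4O3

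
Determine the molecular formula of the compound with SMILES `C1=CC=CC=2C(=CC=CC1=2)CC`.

Heavy atoms from the SMILES: 12 C.
Implicit hydrogens by atom environment:
  7 × C (aromatic): 1 H each → 7
  3 × C (aromatic): no H
  1 × C: 3 H
  1 × C: 2 H
  Total hydrogens = 12.
Molecular formula: C12H12

C12H12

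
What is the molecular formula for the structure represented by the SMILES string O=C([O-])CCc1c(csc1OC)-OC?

C9H11O4S-

Heavy atoms from the SMILES: 9 C, 4 O, 1 S.
Implicit hydrogens by atom environment:
  3 × C (aromatic): no H
  3 × O: no H
  2 × C: 3 H each → 6
  2 × C: 2 H each → 4
  1 × C (aromatic): 1 H
  1 × C: no H
  1 × O (charge -1): no H
  1 × S (aromatic): no H
  Total hydrogens = 11.
Net charge -1.
Molecular formula: C9H11O4S-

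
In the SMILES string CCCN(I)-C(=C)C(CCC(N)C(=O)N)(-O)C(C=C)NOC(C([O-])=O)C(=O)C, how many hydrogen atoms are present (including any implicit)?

28

Hydrogens are implicit in SMILES; fill each atom to its normal valence:
  6 × C: 2 H each → 12
  5 × C: no H
  4 × C: 1 H each → 4
  4 × O: no H
  2 × C: 3 H each → 6
  2 × N: 2 H each → 4
  1 × I: no H
  1 × N: 1 H
  1 × N: no H
  1 × O: 1 H
  1 × O (charge -1): no H
  Total hydrogens = 28.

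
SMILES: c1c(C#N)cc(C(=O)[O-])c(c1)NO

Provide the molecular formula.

C8H5N2O3-

Heavy atoms from the SMILES: 8 C, 2 N, 3 O.
Implicit hydrogens by atom environment:
  3 × C (aromatic): 1 H each → 3
  3 × C (aromatic): no H
  2 × C: no H
  1 × N: 1 H
  1 × N: no H
  1 × O: 1 H
  1 × O: no H
  1 × O (charge -1): no H
  Total hydrogens = 5.
Net charge -1.
Molecular formula: C8H5N2O3-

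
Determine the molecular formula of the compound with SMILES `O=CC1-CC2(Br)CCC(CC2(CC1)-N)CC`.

C13H22BrNO

Heavy atoms from the SMILES: 1 Br, 13 C, 1 N, 1 O.
Implicit hydrogens by atom environment:
  7 × C: 2 H each → 14
  3 × C: 1 H each → 3
  2 × C: no H
  1 × Br: no H
  1 × C: 3 H
  1 × N: 2 H
  1 × O: no H
  Total hydrogens = 22.
Molecular formula: C13H22BrNO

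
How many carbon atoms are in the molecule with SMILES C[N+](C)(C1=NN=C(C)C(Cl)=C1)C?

The symbol for carbon appears 8 times in the SMILES. (Cl is a single chlorine, not C + l.)

8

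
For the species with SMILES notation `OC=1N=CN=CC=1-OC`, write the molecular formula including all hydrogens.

Heavy atoms from the SMILES: 5 C, 2 N, 2 O.
Implicit hydrogens by atom environment:
  2 × C (aromatic): 1 H each → 2
  2 × C (aromatic): no H
  2 × N (aromatic): no H
  1 × C: 3 H
  1 × O: 1 H
  1 × O: no H
  Total hydrogens = 6.
Molecular formula: C5H6N2O2

C5H6N2O2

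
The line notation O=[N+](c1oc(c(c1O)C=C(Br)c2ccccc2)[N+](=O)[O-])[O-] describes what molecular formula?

Heavy atoms from the SMILES: 1 Br, 12 C, 2 N, 6 O.
Implicit hydrogens by atom environment:
  5 × C (aromatic): 1 H each → 5
  5 × C (aromatic): no H
  2 × N (charge +1): no H
  2 × O: no H
  2 × O (charge -1): no H
  1 × Br: no H
  1 × C: 1 H
  1 × C: no H
  1 × O: 1 H
  1 × O (aromatic): no H
  Total hydrogens = 7.
Molecular formula: C12H7BrN2O6

C12H7BrN2O6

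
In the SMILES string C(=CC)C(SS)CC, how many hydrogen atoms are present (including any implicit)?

Hydrogens are implicit in SMILES; fill each atom to its normal valence:
  3 × C: 1 H each → 3
  2 × C: 3 H each → 6
  1 × C: 2 H
  1 × S: 1 H
  1 × S: no H
  Total hydrogens = 12.

12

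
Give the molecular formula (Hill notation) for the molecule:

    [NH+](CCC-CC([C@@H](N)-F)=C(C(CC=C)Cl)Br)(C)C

Heavy atoms from the SMILES: 1 Br, 13 C, 1 Cl, 1 F, 2 N.
Implicit hydrogens by atom environment:
  6 × C: 2 H each → 12
  3 × C: 1 H each → 3
  2 × C: 3 H each → 6
  2 × C: no H
  1 × Br: no H
  1 × Cl: no H
  1 × F: no H
  1 × N: 2 H
  1 × N (charge +1): 1 H
  Total hydrogens = 24.
Net charge +1.
Molecular formula: C13H24BrClFN2+

C13H24BrClFN2+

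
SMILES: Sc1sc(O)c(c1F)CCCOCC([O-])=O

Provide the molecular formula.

C9H10FO4S2-

Heavy atoms from the SMILES: 9 C, 1 F, 4 O, 2 S.
Implicit hydrogens by atom environment:
  4 × C: 2 H each → 8
  4 × C (aromatic): no H
  2 × O: no H
  1 × C: no H
  1 × F: no H
  1 × O: 1 H
  1 × O (charge -1): no H
  1 × S: 1 H
  1 × S (aromatic): no H
  Total hydrogens = 10.
Net charge -1.
Molecular formula: C9H10FO4S2-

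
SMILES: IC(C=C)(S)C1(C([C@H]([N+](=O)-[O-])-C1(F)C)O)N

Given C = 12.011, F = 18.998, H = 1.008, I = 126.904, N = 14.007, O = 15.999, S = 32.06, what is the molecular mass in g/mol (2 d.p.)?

362.16

Molecular formula: C8H12FIN2O3S.
M = 8×12.011 + 1×18.998 + 12×1.008 + 1×126.904 + 2×14.007 + 3×15.999 + 1×32.06 = 362.16 g/mol.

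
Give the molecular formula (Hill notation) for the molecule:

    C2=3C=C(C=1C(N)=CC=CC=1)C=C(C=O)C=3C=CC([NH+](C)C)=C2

Heavy atoms from the SMILES: 19 C, 2 N, 1 O.
Implicit hydrogens by atom environment:
  9 × C (aromatic): 1 H each → 9
  7 × C (aromatic): no H
  2 × C: 3 H each → 6
  1 × C: 1 H
  1 × N: 2 H
  1 × N (charge +1): 1 H
  1 × O: no H
  Total hydrogens = 19.
Net charge +1.
Molecular formula: C19H19N2O+

C19H19N2O+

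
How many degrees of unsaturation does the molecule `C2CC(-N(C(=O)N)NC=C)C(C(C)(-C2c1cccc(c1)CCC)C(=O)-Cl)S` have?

Molecular formula from the SMILES: C20H28ClN3O2S.
DoU = (2C + 2 + N − H − X)/2 = (2·20 + 2 + 3 − 28 − 1)/2 = 16/2 = 8.
(Structurally: 2 ring(s) + 6 π bond(s) = 8.)

8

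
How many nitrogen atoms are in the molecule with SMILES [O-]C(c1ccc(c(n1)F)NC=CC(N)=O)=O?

The symbol for nitrogen appears 3 times in the SMILES.

3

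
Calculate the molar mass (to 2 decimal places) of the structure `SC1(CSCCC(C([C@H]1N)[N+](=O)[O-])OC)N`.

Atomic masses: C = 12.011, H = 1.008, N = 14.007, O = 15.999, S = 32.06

Molecular formula: C8H17N3O3S2.
M = 8×12.011 + 17×1.008 + 3×14.007 + 3×15.999 + 2×32.06 = 267.36 g/mol.

267.36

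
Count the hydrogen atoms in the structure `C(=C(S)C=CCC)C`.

12

Hydrogens are implicit in SMILES; fill each atom to its normal valence:
  3 × C: 1 H each → 3
  2 × C: 3 H each → 6
  1 × C: 2 H
  1 × C: no H
  1 × S: 1 H
  Total hydrogens = 12.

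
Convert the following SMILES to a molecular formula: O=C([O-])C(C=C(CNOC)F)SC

Heavy atoms from the SMILES: 7 C, 1 F, 1 N, 3 O, 1 S.
Implicit hydrogens by atom environment:
  2 × C: 3 H each → 6
  2 × C: 1 H each → 2
  2 × C: no H
  2 × O: no H
  1 × C: 2 H
  1 × F: no H
  1 × N: 1 H
  1 × O (charge -1): no H
  1 × S: no H
  Total hydrogens = 11.
Net charge -1.
Molecular formula: C7H11FNO3S-

C7H11FNO3S-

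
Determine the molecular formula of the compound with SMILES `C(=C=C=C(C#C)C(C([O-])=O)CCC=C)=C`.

C13H11O2-

Heavy atoms from the SMILES: 13 C, 2 O.
Implicit hydrogens by atom environment:
  6 × C: no H
  4 × C: 2 H each → 8
  3 × C: 1 H each → 3
  1 × O: no H
  1 × O (charge -1): no H
  Total hydrogens = 11.
Net charge -1.
Molecular formula: C13H11O2-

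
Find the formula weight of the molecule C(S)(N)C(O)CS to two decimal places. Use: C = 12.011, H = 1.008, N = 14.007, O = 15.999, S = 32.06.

Molecular formula: C3H9NOS2.
M = 3×12.011 + 9×1.008 + 1×14.007 + 1×15.999 + 2×32.06 = 139.23 g/mol.

139.23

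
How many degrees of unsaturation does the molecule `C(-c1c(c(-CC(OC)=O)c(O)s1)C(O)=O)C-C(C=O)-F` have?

Molecular formula from the SMILES: C12H13FO6S.
DoU = (2C + 2 + N − H − X)/2 = (2·12 + 2 + 0 − 13 − 1)/2 = 12/2 = 6.
(Structurally: 1 ring(s) + 5 π bond(s) = 6.)

6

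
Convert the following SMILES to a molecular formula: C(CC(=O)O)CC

C5H10O2

Heavy atoms from the SMILES: 5 C, 2 O.
Implicit hydrogens by atom environment:
  3 × C: 2 H each → 6
  1 × C: 3 H
  1 × C: no H
  1 × O: 1 H
  1 × O: no H
  Total hydrogens = 10.
Molecular formula: C5H10O2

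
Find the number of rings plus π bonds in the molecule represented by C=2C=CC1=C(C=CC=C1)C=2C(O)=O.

8

Molecular formula from the SMILES: C11H8O2.
DoU = (2C + 2 + N − H − X)/2 = (2·11 + 2 + 0 − 8 − 0)/2 = 16/2 = 8.
(Structurally: 2 ring(s) + 6 π bond(s) = 8.)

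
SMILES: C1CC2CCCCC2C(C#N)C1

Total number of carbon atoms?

The symbol for carbon appears 11 times in the SMILES.

11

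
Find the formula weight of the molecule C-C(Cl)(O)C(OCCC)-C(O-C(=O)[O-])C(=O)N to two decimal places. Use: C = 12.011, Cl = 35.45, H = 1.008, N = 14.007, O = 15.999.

Molecular formula: C9H15ClNO6-.
M = 9×12.011 + 1×35.45 + 15×1.008 + 1×14.007 + 6×15.999 = 268.67 g/mol.

268.67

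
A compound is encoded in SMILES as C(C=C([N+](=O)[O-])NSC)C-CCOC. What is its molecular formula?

Heavy atoms from the SMILES: 8 C, 2 N, 3 O, 1 S.
Implicit hydrogens by atom environment:
  4 × C: 2 H each → 8
  2 × C: 3 H each → 6
  2 × O: no H
  1 × C: 1 H
  1 × C: no H
  1 × N: 1 H
  1 × N (charge +1): no H
  1 × O (charge -1): no H
  1 × S: no H
  Total hydrogens = 16.
Molecular formula: C8H16N2O3S

C8H16N2O3S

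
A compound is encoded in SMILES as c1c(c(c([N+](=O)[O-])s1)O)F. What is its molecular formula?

Heavy atoms from the SMILES: 4 C, 1 F, 1 N, 3 O, 1 S.
Implicit hydrogens by atom environment:
  3 × C (aromatic): no H
  1 × C (aromatic): 1 H
  1 × F: no H
  1 × N (charge +1): no H
  1 × O: 1 H
  1 × O: no H
  1 × O (charge -1): no H
  1 × S (aromatic): no H
  Total hydrogens = 2.
Molecular formula: C4H2FNO3S

C4H2FNO3S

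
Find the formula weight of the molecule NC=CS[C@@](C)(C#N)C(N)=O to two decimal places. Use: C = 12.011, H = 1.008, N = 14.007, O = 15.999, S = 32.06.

Molecular formula: C6H9N3OS.
M = 6×12.011 + 9×1.008 + 3×14.007 + 1×15.999 + 1×32.06 = 171.22 g/mol.

171.22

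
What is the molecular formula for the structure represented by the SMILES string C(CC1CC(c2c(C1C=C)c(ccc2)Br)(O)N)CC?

Heavy atoms from the SMILES: 1 Br, 16 C, 1 N, 1 O.
Implicit hydrogens by atom environment:
  5 × C: 2 H each → 10
  3 × C (aromatic): 1 H each → 3
  3 × C: 1 H each → 3
  3 × C (aromatic): no H
  1 × Br: no H
  1 × C: 3 H
  1 × C: no H
  1 × N: 2 H
  1 × O: 1 H
  Total hydrogens = 22.
Molecular formula: C16H22BrNO

C16H22BrNO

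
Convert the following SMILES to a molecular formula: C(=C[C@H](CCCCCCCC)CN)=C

C13H25N

Heavy atoms from the SMILES: 13 C, 1 N.
Implicit hydrogens by atom environment:
  9 × C: 2 H each → 18
  2 × C: 1 H each → 2
  1 × C: 3 H
  1 × C: no H
  1 × N: 2 H
  Total hydrogens = 25.
Molecular formula: C13H25N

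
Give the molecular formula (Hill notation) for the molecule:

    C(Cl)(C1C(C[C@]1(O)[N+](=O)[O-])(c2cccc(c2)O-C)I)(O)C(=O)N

C13H14ClIN2O6

Heavy atoms from the SMILES: 13 C, 1 Cl, 1 I, 2 N, 6 O.
Implicit hydrogens by atom environment:
  4 × C (aromatic): 1 H each → 4
  4 × C: no H
  3 × O: no H
  2 × C (aromatic): no H
  2 × O: 1 H each → 2
  1 × C: 3 H
  1 × C: 2 H
  1 × C: 1 H
  1 × Cl: no H
  1 × I: no H
  1 × N: 2 H
  1 × N (charge +1): no H
  1 × O (charge -1): no H
  Total hydrogens = 14.
Molecular formula: C13H14ClIN2O6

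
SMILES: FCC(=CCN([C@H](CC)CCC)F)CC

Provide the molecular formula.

Heavy atoms from the SMILES: 12 C, 2 F, 1 N.
Implicit hydrogens by atom environment:
  6 × C: 2 H each → 12
  3 × C: 3 H each → 9
  2 × C: 1 H each → 2
  2 × F: no H
  1 × C: no H
  1 × N: no H
  Total hydrogens = 23.
Molecular formula: C12H23F2N

C12H23F2N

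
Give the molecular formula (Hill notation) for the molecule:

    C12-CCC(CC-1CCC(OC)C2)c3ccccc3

Heavy atoms from the SMILES: 17 C, 1 O.
Implicit hydrogens by atom environment:
  6 × C: 2 H each → 12
  5 × C (aromatic): 1 H each → 5
  4 × C: 1 H each → 4
  1 × C: 3 H
  1 × C (aromatic): no H
  1 × O: no H
  Total hydrogens = 24.
Molecular formula: C17H24O

C17H24O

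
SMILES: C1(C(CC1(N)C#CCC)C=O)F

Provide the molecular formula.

C9H12FNO

Heavy atoms from the SMILES: 9 C, 1 F, 1 N, 1 O.
Implicit hydrogens by atom environment:
  3 × C: 1 H each → 3
  3 × C: no H
  2 × C: 2 H each → 4
  1 × C: 3 H
  1 × F: no H
  1 × N: 2 H
  1 × O: no H
  Total hydrogens = 12.
Molecular formula: C9H12FNO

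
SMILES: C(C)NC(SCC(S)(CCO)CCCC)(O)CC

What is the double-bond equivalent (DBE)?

Molecular formula from the SMILES: C13H29NO2S2.
DoU = (2C + 2 + N − H − X)/2 = (2·13 + 2 + 1 − 29 − 0)/2 = 0/2 = 0.
(Structurally: 0 ring(s) + 0 π bond(s) = 0.)

0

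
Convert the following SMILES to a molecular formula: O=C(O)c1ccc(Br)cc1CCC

C10H11BrO2

Heavy atoms from the SMILES: 1 Br, 10 C, 2 O.
Implicit hydrogens by atom environment:
  3 × C (aromatic): 1 H each → 3
  3 × C (aromatic): no H
  2 × C: 2 H each → 4
  1 × Br: no H
  1 × C: 3 H
  1 × C: no H
  1 × O: 1 H
  1 × O: no H
  Total hydrogens = 11.
Molecular formula: C10H11BrO2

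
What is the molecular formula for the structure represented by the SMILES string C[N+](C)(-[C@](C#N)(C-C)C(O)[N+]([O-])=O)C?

Heavy atoms from the SMILES: 8 C, 3 N, 3 O.
Implicit hydrogens by atom environment:
  4 × C: 3 H each → 12
  2 × C: no H
  2 × N (charge +1): no H
  1 × C: 2 H
  1 × C: 1 H
  1 × N: no H
  1 × O: 1 H
  1 × O: no H
  1 × O (charge -1): no H
  Total hydrogens = 16.
Net charge +1.
Molecular formula: C8H16N3O3+

C8H16N3O3+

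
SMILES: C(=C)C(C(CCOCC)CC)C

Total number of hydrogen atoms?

Hydrogens are implicit in SMILES; fill each atom to its normal valence:
  5 × C: 2 H each → 10
  3 × C: 3 H each → 9
  3 × C: 1 H each → 3
  1 × O: no H
  Total hydrogens = 22.

22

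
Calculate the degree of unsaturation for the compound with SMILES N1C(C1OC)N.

Molecular formula from the SMILES: C3H8N2O.
DoU = (2C + 2 + N − H − X)/2 = (2·3 + 2 + 2 − 8 − 0)/2 = 2/2 = 1.
(Structurally: 1 ring(s) + 0 π bond(s) = 1.)

1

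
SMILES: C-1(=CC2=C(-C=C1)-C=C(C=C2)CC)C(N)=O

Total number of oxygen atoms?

1

The symbol for oxygen appears 1 time in the SMILES.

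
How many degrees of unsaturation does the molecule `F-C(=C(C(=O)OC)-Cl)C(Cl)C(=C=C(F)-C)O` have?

4

Molecular formula from the SMILES: C9H8Cl2F2O3.
DoU = (2C + 2 + N − H − X)/2 = (2·9 + 2 + 0 − 8 − 4)/2 = 8/2 = 4.
(Structurally: 0 ring(s) + 4 π bond(s) = 4.)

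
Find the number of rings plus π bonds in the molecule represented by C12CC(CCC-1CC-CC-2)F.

2

Molecular formula from the SMILES: C10H17F.
DoU = (2C + 2 + N − H − X)/2 = (2·10 + 2 + 0 − 17 − 1)/2 = 4/2 = 2.
(Structurally: 2 ring(s) + 0 π bond(s) = 2.)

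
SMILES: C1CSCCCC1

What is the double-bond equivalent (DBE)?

1

Molecular formula from the SMILES: C6H12S.
DoU = (2C + 2 + N − H − X)/2 = (2·6 + 2 + 0 − 12 − 0)/2 = 2/2 = 1.
(Structurally: 1 ring(s) + 0 π bond(s) = 1.)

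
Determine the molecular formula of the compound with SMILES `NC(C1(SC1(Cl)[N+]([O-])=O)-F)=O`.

C3H2ClFN2O3S

Heavy atoms from the SMILES: 3 C, 1 Cl, 1 F, 2 N, 3 O, 1 S.
Implicit hydrogens by atom environment:
  3 × C: no H
  2 × O: no H
  1 × Cl: no H
  1 × F: no H
  1 × N: 2 H
  1 × N (charge +1): no H
  1 × O (charge -1): no H
  1 × S: no H
  Total hydrogens = 2.
Molecular formula: C3H2ClFN2O3S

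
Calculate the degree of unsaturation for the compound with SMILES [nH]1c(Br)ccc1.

3

Molecular formula from the SMILES: C4H4BrN.
DoU = (2C + 2 + N − H − X)/2 = (2·4 + 2 + 1 − 4 − 1)/2 = 6/2 = 3.
(Structurally: 1 ring(s) + 2 π bond(s) = 3.)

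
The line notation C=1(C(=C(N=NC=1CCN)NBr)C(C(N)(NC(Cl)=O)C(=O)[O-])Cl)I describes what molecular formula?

C10H11BrCl2IN6O3-

Heavy atoms from the SMILES: 1 Br, 10 C, 2 Cl, 1 I, 6 N, 3 O.
Implicit hydrogens by atom environment:
  4 × C (aromatic): no H
  3 × C: no H
  2 × C: 2 H each → 4
  2 × Cl: no H
  2 × N: 2 H each → 4
  2 × N: 1 H each → 2
  2 × N (aromatic): no H
  2 × O: no H
  1 × Br: no H
  1 × C: 1 H
  1 × I: no H
  1 × O (charge -1): no H
  Total hydrogens = 11.
Net charge -1.
Molecular formula: C10H11BrCl2IN6O3-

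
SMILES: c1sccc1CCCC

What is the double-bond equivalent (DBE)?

3

Molecular formula from the SMILES: C8H12S.
DoU = (2C + 2 + N − H − X)/2 = (2·8 + 2 + 0 − 12 − 0)/2 = 6/2 = 3.
(Structurally: 1 ring(s) + 2 π bond(s) = 3.)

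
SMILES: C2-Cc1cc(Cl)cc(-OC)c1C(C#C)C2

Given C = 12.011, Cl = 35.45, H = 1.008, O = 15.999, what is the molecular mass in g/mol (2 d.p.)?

220.70

Molecular formula: C13H13ClO.
M = 13×12.011 + 1×35.45 + 13×1.008 + 1×15.999 = 220.70 g/mol.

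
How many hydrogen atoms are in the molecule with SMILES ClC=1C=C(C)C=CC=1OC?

Hydrogens are implicit in SMILES; fill each atom to its normal valence:
  3 × C (aromatic): 1 H each → 3
  3 × C (aromatic): no H
  2 × C: 3 H each → 6
  1 × Cl: no H
  1 × O: no H
  Total hydrogens = 9.

9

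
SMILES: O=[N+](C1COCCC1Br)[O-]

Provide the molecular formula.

Heavy atoms from the SMILES: 1 Br, 5 C, 1 N, 3 O.
Implicit hydrogens by atom environment:
  3 × C: 2 H each → 6
  2 × C: 1 H each → 2
  2 × O: no H
  1 × Br: no H
  1 × N (charge +1): no H
  1 × O (charge -1): no H
  Total hydrogens = 8.
Molecular formula: C5H8BrNO3

C5H8BrNO3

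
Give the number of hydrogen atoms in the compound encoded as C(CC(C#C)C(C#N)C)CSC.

15

Hydrogens are implicit in SMILES; fill each atom to its normal valence:
  3 × C: 2 H each → 6
  3 × C: 1 H each → 3
  2 × C: 3 H each → 6
  2 × C: no H
  1 × N: no H
  1 × S: no H
  Total hydrogens = 15.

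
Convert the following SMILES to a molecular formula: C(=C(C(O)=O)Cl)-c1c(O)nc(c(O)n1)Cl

Heavy atoms from the SMILES: 7 C, 2 Cl, 2 N, 4 O.
Implicit hydrogens by atom environment:
  4 × C (aromatic): no H
  3 × O: 1 H each → 3
  2 × C: no H
  2 × Cl: no H
  2 × N (aromatic): no H
  1 × C: 1 H
  1 × O: no H
  Total hydrogens = 4.
Molecular formula: C7H4Cl2N2O4

C7H4Cl2N2O4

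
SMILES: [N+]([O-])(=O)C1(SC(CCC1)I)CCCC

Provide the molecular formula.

Heavy atoms from the SMILES: 9 C, 1 I, 1 N, 2 O, 1 S.
Implicit hydrogens by atom environment:
  6 × C: 2 H each → 12
  1 × C: 3 H
  1 × C: 1 H
  1 × C: no H
  1 × I: no H
  1 × N (charge +1): no H
  1 × O: no H
  1 × O (charge -1): no H
  1 × S: no H
  Total hydrogens = 16.
Molecular formula: C9H16INO2S

C9H16INO2S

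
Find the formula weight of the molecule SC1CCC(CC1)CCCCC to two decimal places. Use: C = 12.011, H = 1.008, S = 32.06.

186.36

Molecular formula: C11H22S.
M = 11×12.011 + 22×1.008 + 1×32.06 = 186.36 g/mol.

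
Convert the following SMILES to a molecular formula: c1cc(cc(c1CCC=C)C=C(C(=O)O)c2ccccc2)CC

C21H22O2

Heavy atoms from the SMILES: 21 C, 2 O.
Implicit hydrogens by atom environment:
  8 × C (aromatic): 1 H each → 8
  4 × C: 2 H each → 8
  4 × C (aromatic): no H
  2 × C: 1 H each → 2
  2 × C: no H
  1 × C: 3 H
  1 × O: 1 H
  1 × O: no H
  Total hydrogens = 22.
Molecular formula: C21H22O2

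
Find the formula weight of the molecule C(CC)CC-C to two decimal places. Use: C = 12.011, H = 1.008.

86.18

Molecular formula: C6H14.
M = 6×12.011 + 14×1.008 = 86.18 g/mol.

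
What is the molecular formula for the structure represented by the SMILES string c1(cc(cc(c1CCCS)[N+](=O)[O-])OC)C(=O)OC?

Heavy atoms from the SMILES: 12 C, 1 N, 5 O, 1 S.
Implicit hydrogens by atom environment:
  4 × C (aromatic): no H
  4 × O: no H
  3 × C: 2 H each → 6
  2 × C: 3 H each → 6
  2 × C (aromatic): 1 H each → 2
  1 × C: no H
  1 × N (charge +1): no H
  1 × O (charge -1): no H
  1 × S: 1 H
  Total hydrogens = 15.
Molecular formula: C12H15NO5S

C12H15NO5S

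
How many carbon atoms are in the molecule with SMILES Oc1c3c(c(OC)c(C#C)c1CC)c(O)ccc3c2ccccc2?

21

The symbol for carbon appears 21 times in the SMILES. Lowercase c denotes aromatic carbon and counts toward C.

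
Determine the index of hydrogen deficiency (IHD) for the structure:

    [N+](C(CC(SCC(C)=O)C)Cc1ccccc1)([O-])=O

Molecular formula from the SMILES: C14H19NO3S.
DoU = (2C + 2 + N − H − X)/2 = (2·14 + 2 + 1 − 19 − 0)/2 = 12/2 = 6.
(Structurally: 1 ring(s) + 5 π bond(s) = 6.)

6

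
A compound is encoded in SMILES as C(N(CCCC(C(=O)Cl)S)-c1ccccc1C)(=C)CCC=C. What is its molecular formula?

Heavy atoms from the SMILES: 18 C, 1 Cl, 1 N, 1 O, 1 S.
Implicit hydrogens by atom environment:
  7 × C: 2 H each → 14
  4 × C (aromatic): 1 H each → 4
  2 × C: 1 H each → 2
  2 × C: no H
  2 × C (aromatic): no H
  1 × C: 3 H
  1 × Cl: no H
  1 × N: no H
  1 × O: no H
  1 × S: 1 H
  Total hydrogens = 24.
Molecular formula: C18H24ClNOS

C18H24ClNOS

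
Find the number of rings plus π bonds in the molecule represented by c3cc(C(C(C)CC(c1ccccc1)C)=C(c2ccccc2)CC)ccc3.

Molecular formula from the SMILES: C27H30.
DoU = (2C + 2 + N − H − X)/2 = (2·27 + 2 + 0 − 30 − 0)/2 = 26/2 = 13.
(Structurally: 3 ring(s) + 10 π bond(s) = 13.)

13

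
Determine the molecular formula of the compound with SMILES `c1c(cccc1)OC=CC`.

C9H10O

Heavy atoms from the SMILES: 9 C, 1 O.
Implicit hydrogens by atom environment:
  5 × C (aromatic): 1 H each → 5
  2 × C: 1 H each → 2
  1 × C: 3 H
  1 × C (aromatic): no H
  1 × O: no H
  Total hydrogens = 10.
Molecular formula: C9H10O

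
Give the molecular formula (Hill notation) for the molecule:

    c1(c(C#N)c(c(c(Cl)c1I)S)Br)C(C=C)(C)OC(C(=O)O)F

Heavy atoms from the SMILES: 1 Br, 13 C, 1 Cl, 1 F, 1 I, 1 N, 3 O, 1 S.
Implicit hydrogens by atom environment:
  6 × C (aromatic): no H
  3 × C: no H
  2 × C: 1 H each → 2
  2 × O: no H
  1 × Br: no H
  1 × C: 3 H
  1 × C: 2 H
  1 × Cl: no H
  1 × F: no H
  1 × I: no H
  1 × N: no H
  1 × O: 1 H
  1 × S: 1 H
  Total hydrogens = 9.
Molecular formula: C13H9BrClFINO3S

C13H9BrClFINO3S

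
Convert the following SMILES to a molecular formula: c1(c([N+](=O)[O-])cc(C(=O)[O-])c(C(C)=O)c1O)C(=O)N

C10H7N2O7-

Heavy atoms from the SMILES: 10 C, 2 N, 7 O.
Implicit hydrogens by atom environment:
  5 × C (aromatic): no H
  4 × O: no H
  3 × C: no H
  2 × O (charge -1): no H
  1 × C: 3 H
  1 × C (aromatic): 1 H
  1 × N: 2 H
  1 × N (charge +1): no H
  1 × O: 1 H
  Total hydrogens = 7.
Net charge -1.
Molecular formula: C10H7N2O7-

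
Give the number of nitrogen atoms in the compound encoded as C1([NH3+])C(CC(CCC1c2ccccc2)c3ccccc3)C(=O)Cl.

1

The symbol for nitrogen appears 1 time in the SMILES.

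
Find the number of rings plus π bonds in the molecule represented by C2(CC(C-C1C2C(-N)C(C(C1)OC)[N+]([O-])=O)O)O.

3

Molecular formula from the SMILES: C11H20N2O5.
DoU = (2C + 2 + N − H − X)/2 = (2·11 + 2 + 2 − 20 − 0)/2 = 6/2 = 3.
(Structurally: 2 ring(s) + 1 π bond(s) = 3.)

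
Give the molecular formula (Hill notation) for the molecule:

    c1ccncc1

Heavy atoms from the SMILES: 5 C, 1 N.
Implicit hydrogens by atom environment:
  5 × C (aromatic): 1 H each → 5
  1 × N (aromatic): no H
  Total hydrogens = 5.
Molecular formula: C5H5N

C5H5N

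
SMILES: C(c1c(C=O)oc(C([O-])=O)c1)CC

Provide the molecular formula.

C9H9O4-

Heavy atoms from the SMILES: 9 C, 4 O.
Implicit hydrogens by atom environment:
  3 × C (aromatic): no H
  2 × C: 2 H each → 4
  2 × O: no H
  1 × C: 3 H
  1 × C (aromatic): 1 H
  1 × C: 1 H
  1 × C: no H
  1 × O (aromatic): no H
  1 × O (charge -1): no H
  Total hydrogens = 9.
Net charge -1.
Molecular formula: C9H9O4-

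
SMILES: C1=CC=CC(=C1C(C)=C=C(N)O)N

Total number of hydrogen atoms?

12

Hydrogens are implicit in SMILES; fill each atom to its normal valence:
  4 × C (aromatic): 1 H each → 4
  3 × C: no H
  2 × C (aromatic): no H
  2 × N: 2 H each → 4
  1 × C: 3 H
  1 × O: 1 H
  Total hydrogens = 12.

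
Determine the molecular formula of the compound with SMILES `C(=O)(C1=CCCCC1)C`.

Heavy atoms from the SMILES: 8 C, 1 O.
Implicit hydrogens by atom environment:
  4 × C: 2 H each → 8
  2 × C: no H
  1 × C: 3 H
  1 × C: 1 H
  1 × O: no H
  Total hydrogens = 12.
Molecular formula: C8H12O

C8H12O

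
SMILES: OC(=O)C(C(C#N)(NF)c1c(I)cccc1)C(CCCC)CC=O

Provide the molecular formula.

Heavy atoms from the SMILES: 17 C, 1 F, 1 I, 2 N, 3 O.
Implicit hydrogens by atom environment:
  4 × C: 2 H each → 8
  4 × C (aromatic): 1 H each → 4
  3 × C: 1 H each → 3
  3 × C: no H
  2 × C (aromatic): no H
  2 × O: no H
  1 × C: 3 H
  1 × F: no H
  1 × I: no H
  1 × N: 1 H
  1 × N: no H
  1 × O: 1 H
  Total hydrogens = 20.
Molecular formula: C17H20FIN2O3

C17H20FIN2O3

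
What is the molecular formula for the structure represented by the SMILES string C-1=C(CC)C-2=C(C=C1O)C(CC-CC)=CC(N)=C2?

Heavy atoms from the SMILES: 16 C, 1 N, 1 O.
Implicit hydrogens by atom environment:
  6 × C (aromatic): no H
  4 × C: 2 H each → 8
  4 × C (aromatic): 1 H each → 4
  2 × C: 3 H each → 6
  1 × N: 2 H
  1 × O: 1 H
  Total hydrogens = 21.
Molecular formula: C16H21NO

C16H21NO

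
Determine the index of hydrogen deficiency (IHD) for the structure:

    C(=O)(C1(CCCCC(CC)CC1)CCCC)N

Molecular formula from the SMILES: C15H29NO.
DoU = (2C + 2 + N − H − X)/2 = (2·15 + 2 + 1 − 29 − 0)/2 = 4/2 = 2.
(Structurally: 1 ring(s) + 1 π bond(s) = 2.)

2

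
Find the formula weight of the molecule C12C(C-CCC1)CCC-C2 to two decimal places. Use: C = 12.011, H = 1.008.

138.25

Molecular formula: C10H18.
M = 10×12.011 + 18×1.008 = 138.25 g/mol.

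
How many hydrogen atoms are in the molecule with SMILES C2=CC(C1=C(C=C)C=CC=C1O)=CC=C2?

12

Hydrogens are implicit in SMILES; fill each atom to its normal valence:
  8 × C (aromatic): 1 H each → 8
  4 × C (aromatic): no H
  1 × C: 2 H
  1 × C: 1 H
  1 × O: 1 H
  Total hydrogens = 12.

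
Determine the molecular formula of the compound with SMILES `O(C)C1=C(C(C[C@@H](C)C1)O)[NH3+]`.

Heavy atoms from the SMILES: 8 C, 1 N, 2 O.
Implicit hydrogens by atom environment:
  2 × C: 3 H each → 6
  2 × C: 2 H each → 4
  2 × C: 1 H each → 2
  2 × C: no H
  1 × N (charge +1): 3 H
  1 × O: 1 H
  1 × O: no H
  Total hydrogens = 16.
Net charge +1.
Molecular formula: C8H16NO2+

C8H16NO2+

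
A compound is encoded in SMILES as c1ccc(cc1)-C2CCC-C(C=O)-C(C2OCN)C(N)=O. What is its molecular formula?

Heavy atoms from the SMILES: 16 C, 2 N, 3 O.
Implicit hydrogens by atom environment:
  5 × C: 1 H each → 5
  5 × C (aromatic): 1 H each → 5
  4 × C: 2 H each → 8
  3 × O: no H
  2 × N: 2 H each → 4
  1 × C: no H
  1 × C (aromatic): no H
  Total hydrogens = 22.
Molecular formula: C16H22N2O3

C16H22N2O3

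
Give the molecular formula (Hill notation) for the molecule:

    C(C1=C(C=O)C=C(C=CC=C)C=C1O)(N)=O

Heavy atoms from the SMILES: 12 C, 1 N, 3 O.
Implicit hydrogens by atom environment:
  4 × C: 1 H each → 4
  4 × C (aromatic): no H
  2 × C (aromatic): 1 H each → 2
  2 × O: no H
  1 × C: 2 H
  1 × C: no H
  1 × N: 2 H
  1 × O: 1 H
  Total hydrogens = 11.
Molecular formula: C12H11NO3

C12H11NO3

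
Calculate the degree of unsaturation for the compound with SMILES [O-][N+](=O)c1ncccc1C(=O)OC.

Molecular formula from the SMILES: C7H6N2O4.
DoU = (2C + 2 + N − H − X)/2 = (2·7 + 2 + 2 − 6 − 0)/2 = 12/2 = 6.
(Structurally: 1 ring(s) + 5 π bond(s) = 6.)

6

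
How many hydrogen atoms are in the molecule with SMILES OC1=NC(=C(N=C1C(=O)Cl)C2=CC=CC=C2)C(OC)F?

Hydrogens are implicit in SMILES; fill each atom to its normal valence:
  5 × C (aromatic): 1 H each → 5
  5 × C (aromatic): no H
  2 × N (aromatic): no H
  2 × O: no H
  1 × C: 3 H
  1 × C: 1 H
  1 × C: no H
  1 × Cl: no H
  1 × F: no H
  1 × O: 1 H
  Total hydrogens = 10.

10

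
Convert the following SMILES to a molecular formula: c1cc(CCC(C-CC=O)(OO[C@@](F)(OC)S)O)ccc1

C14H19FO5S

Heavy atoms from the SMILES: 14 C, 1 F, 5 O, 1 S.
Implicit hydrogens by atom environment:
  5 × C (aromatic): 1 H each → 5
  4 × C: 2 H each → 8
  4 × O: no H
  2 × C: no H
  1 × C: 3 H
  1 × C: 1 H
  1 × C (aromatic): no H
  1 × F: no H
  1 × O: 1 H
  1 × S: 1 H
  Total hydrogens = 19.
Molecular formula: C14H19FO5S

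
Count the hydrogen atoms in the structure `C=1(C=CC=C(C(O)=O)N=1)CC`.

9

Hydrogens are implicit in SMILES; fill each atom to its normal valence:
  3 × C (aromatic): 1 H each → 3
  2 × C (aromatic): no H
  1 × C: 3 H
  1 × C: 2 H
  1 × C: no H
  1 × N (aromatic): no H
  1 × O: 1 H
  1 × O: no H
  Total hydrogens = 9.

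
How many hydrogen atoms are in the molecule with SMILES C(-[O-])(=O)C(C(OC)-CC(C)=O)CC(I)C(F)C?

Hydrogens are implicit in SMILES; fill each atom to its normal valence:
  4 × C: 1 H each → 4
  3 × C: 3 H each → 9
  3 × O: no H
  2 × C: 2 H each → 4
  2 × C: no H
  1 × F: no H
  1 × I: no H
  1 × O (charge -1): no H
  Total hydrogens = 17.

17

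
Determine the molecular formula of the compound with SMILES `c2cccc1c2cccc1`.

C10H8

Heavy atoms from the SMILES: 10 C.
Implicit hydrogens by atom environment:
  8 × C (aromatic): 1 H each → 8
  2 × C (aromatic): no H
  Total hydrogens = 8.
Molecular formula: C10H8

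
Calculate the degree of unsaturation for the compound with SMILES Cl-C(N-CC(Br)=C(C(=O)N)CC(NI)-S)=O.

3

Molecular formula from the SMILES: C7H10BrClIN3O2S.
DoU = (2C + 2 + N − H − X)/2 = (2·7 + 2 + 3 − 10 − 3)/2 = 6/2 = 3.
(Structurally: 0 ring(s) + 3 π bond(s) = 3.)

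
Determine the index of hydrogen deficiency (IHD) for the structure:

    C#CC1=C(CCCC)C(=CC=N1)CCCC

Molecular formula from the SMILES: C15H21N.
DoU = (2C + 2 + N − H − X)/2 = (2·15 + 2 + 1 − 21 − 0)/2 = 12/2 = 6.
(Structurally: 1 ring(s) + 5 π bond(s) = 6.)

6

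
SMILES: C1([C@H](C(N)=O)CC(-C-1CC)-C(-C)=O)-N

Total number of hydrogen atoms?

18

Hydrogens are implicit in SMILES; fill each atom to its normal valence:
  4 × C: 1 H each → 4
  2 × C: 3 H each → 6
  2 × C: 2 H each → 4
  2 × C: no H
  2 × N: 2 H each → 4
  2 × O: no H
  Total hydrogens = 18.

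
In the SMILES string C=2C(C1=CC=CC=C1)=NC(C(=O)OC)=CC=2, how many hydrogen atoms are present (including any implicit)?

Hydrogens are implicit in SMILES; fill each atom to its normal valence:
  8 × C (aromatic): 1 H each → 8
  3 × C (aromatic): no H
  2 × O: no H
  1 × C: 3 H
  1 × C: no H
  1 × N (aromatic): no H
  Total hydrogens = 11.

11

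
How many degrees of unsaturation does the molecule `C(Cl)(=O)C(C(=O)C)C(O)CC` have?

2

Molecular formula from the SMILES: C7H11ClO3.
DoU = (2C + 2 + N − H − X)/2 = (2·7 + 2 + 0 − 11 − 1)/2 = 4/2 = 2.
(Structurally: 0 ring(s) + 2 π bond(s) = 2.)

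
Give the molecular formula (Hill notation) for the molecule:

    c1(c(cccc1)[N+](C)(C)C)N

Heavy atoms from the SMILES: 9 C, 2 N.
Implicit hydrogens by atom environment:
  4 × C (aromatic): 1 H each → 4
  3 × C: 3 H each → 9
  2 × C (aromatic): no H
  1 × N: 2 H
  1 × N (charge +1): no H
  Total hydrogens = 15.
Net charge +1.
Molecular formula: C9H15N2+

C9H15N2+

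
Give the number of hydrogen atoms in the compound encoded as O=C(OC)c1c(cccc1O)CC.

Hydrogens are implicit in SMILES; fill each atom to its normal valence:
  3 × C (aromatic): 1 H each → 3
  3 × C (aromatic): no H
  2 × C: 3 H each → 6
  2 × O: no H
  1 × C: 2 H
  1 × C: no H
  1 × O: 1 H
  Total hydrogens = 12.

12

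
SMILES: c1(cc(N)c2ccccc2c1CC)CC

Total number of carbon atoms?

14

The symbol for carbon appears 14 times in the SMILES. Lowercase c denotes aromatic carbon and counts toward C.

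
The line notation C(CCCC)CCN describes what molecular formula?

C7H17N

Heavy atoms from the SMILES: 7 C, 1 N.
Implicit hydrogens by atom environment:
  6 × C: 2 H each → 12
  1 × C: 3 H
  1 × N: 2 H
  Total hydrogens = 17.
Molecular formula: C7H17N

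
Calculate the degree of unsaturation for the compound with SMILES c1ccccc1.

4

Molecular formula from the SMILES: C6H6.
DoU = (2C + 2 + N − H − X)/2 = (2·6 + 2 + 0 − 6 − 0)/2 = 8/2 = 4.
(Structurally: 1 ring(s) + 3 π bond(s) = 4.)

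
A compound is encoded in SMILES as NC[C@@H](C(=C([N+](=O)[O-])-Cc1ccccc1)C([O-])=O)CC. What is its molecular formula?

Heavy atoms from the SMILES: 14 C, 2 N, 4 O.
Implicit hydrogens by atom environment:
  5 × C (aromatic): 1 H each → 5
  3 × C: 2 H each → 6
  3 × C: no H
  2 × O: no H
  2 × O (charge -1): no H
  1 × C: 3 H
  1 × C: 1 H
  1 × C (aromatic): no H
  1 × N: 2 H
  1 × N (charge +1): no H
  Total hydrogens = 17.
Net charge -1.
Molecular formula: C14H17N2O4-

C14H17N2O4-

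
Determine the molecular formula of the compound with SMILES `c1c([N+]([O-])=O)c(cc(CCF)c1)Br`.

C8H7BrFNO2

Heavy atoms from the SMILES: 1 Br, 8 C, 1 F, 1 N, 2 O.
Implicit hydrogens by atom environment:
  3 × C (aromatic): 1 H each → 3
  3 × C (aromatic): no H
  2 × C: 2 H each → 4
  1 × Br: no H
  1 × F: no H
  1 × N (charge +1): no H
  1 × O: no H
  1 × O (charge -1): no H
  Total hydrogens = 7.
Molecular formula: C8H7BrFNO2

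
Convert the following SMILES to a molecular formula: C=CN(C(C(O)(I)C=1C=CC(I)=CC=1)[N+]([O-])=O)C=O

C11H10I2N2O4

Heavy atoms from the SMILES: 11 C, 2 I, 2 N, 4 O.
Implicit hydrogens by atom environment:
  4 × C (aromatic): 1 H each → 4
  3 × C: 1 H each → 3
  2 × C (aromatic): no H
  2 × I: no H
  2 × O: no H
  1 × C: 2 H
  1 × C: no H
  1 × N: no H
  1 × N (charge +1): no H
  1 × O: 1 H
  1 × O (charge -1): no H
  Total hydrogens = 10.
Molecular formula: C11H10I2N2O4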